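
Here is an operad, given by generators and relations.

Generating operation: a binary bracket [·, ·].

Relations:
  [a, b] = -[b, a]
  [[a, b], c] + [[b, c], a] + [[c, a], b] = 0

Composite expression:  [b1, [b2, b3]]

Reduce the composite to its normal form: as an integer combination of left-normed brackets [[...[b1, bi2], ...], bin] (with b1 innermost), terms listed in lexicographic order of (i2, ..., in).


[[b1, b2], b3] - [[b1, b3], b2]

Skip Jacobi rewriting: expand, keep b1-initial words, read off terms.
Composite bracket: [b1, [b2, b3]]
Each bracket splits as ab - ba, giving 4 signed words (2^2 = 4).
Words beginning with b1 determine it all:
  from b1b2b3, sign +1: term +[[b1, b2], b3]
  from b1b3b2, sign -1: term -[[b1, b3], b2]


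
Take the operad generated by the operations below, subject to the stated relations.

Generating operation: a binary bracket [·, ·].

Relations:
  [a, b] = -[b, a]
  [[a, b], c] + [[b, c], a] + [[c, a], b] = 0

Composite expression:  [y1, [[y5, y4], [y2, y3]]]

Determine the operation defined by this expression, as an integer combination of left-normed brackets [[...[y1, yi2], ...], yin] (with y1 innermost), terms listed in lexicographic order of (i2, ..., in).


[[[[y1, y2], y3], y4], y5] - [[[[y1, y2], y3], y5], y4] - [[[[y1, y3], y2], y4], y5] + [[[[y1, y3], y2], y5], y4] - [[[[y1, y4], y5], y2], y3] + [[[[y1, y4], y5], y3], y2] + [[[[y1, y5], y4], y2], y3] - [[[[y1, y5], y4], y3], y2]


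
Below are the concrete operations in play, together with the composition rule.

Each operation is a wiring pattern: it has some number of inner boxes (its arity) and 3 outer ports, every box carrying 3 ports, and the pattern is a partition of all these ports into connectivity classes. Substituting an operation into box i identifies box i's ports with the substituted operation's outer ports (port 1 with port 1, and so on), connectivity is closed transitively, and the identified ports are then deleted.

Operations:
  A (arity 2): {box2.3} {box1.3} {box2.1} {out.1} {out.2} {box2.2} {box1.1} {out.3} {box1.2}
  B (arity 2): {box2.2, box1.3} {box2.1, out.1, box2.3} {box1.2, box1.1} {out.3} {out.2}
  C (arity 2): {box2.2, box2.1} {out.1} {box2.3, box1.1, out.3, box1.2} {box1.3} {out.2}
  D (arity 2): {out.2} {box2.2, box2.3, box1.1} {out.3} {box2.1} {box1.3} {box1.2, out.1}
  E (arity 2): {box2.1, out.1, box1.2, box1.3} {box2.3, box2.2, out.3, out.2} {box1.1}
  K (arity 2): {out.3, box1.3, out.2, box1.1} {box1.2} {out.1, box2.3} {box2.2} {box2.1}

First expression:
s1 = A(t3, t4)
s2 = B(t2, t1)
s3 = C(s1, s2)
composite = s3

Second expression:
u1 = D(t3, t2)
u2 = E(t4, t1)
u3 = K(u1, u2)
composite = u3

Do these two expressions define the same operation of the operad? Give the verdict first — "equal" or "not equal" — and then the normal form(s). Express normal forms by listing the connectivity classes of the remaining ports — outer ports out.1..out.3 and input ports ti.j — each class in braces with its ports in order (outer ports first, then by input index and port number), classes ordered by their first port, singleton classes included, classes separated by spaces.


not equal; first: {out.1} {out.2} {out.3} {t1.1, t1.3} {t1.2, t2.3} {t2.1, t2.2} {t3.1} {t3.2} {t3.3} {t4.1} {t4.2} {t4.3}; second: {out.1, t1.2, t1.3} {out.2, out.3, t3.2} {t1.1, t4.2, t4.3} {t2.1} {t2.2, t2.3, t3.1} {t3.3} {t4.1}

The first composite normalizes to {out.1} {out.2} {out.3} {t1.1, t1.3} {t1.2, t2.3} {t2.1, t2.2} {t3.1} {t3.2} {t3.3} {t4.1} {t4.2} {t4.3}
The second composite normalizes to {out.1, t1.2, t1.3} {out.2, out.3, t3.2} {t1.1, t4.2, t4.3} {t2.1} {t2.2, t2.3, t3.1} {t3.3} {t4.1}
No match — not equal.


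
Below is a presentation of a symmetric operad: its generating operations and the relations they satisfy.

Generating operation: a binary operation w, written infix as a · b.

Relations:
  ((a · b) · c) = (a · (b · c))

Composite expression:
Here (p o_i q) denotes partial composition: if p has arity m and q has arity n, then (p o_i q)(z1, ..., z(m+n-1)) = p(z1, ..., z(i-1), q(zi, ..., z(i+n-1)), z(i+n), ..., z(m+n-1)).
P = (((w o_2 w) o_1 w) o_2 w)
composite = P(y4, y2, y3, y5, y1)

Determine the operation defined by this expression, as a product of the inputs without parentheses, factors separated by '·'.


y4 · y2 · y3 · y5 · y1

The w-tree's shape is irrelevant; the y-reading-order decides.
(y2 · y3) unparenthesizes to y2 · y3
(y4 · (y2 · y3)) unparenthesizes to y4 · y2 · y3
(y5 · y1) unparenthesizes to y5 · y1
((y4 · (y2 · y3)) · (y5 · y1)) unparenthesizes to y4 · y2 · y3 · y5 · y1


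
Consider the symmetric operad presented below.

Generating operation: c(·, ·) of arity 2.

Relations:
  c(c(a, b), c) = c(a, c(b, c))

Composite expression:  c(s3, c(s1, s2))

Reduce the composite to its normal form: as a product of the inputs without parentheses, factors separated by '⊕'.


s3 ⊕ s1 ⊕ s2

The c-tree's shape is irrelevant; the s-reading-order decides.
c(s1, s2) flattens to s1 ⊕ s2
c(s3, c(s1, s2)) flattens to s3 ⊕ s1 ⊕ s2


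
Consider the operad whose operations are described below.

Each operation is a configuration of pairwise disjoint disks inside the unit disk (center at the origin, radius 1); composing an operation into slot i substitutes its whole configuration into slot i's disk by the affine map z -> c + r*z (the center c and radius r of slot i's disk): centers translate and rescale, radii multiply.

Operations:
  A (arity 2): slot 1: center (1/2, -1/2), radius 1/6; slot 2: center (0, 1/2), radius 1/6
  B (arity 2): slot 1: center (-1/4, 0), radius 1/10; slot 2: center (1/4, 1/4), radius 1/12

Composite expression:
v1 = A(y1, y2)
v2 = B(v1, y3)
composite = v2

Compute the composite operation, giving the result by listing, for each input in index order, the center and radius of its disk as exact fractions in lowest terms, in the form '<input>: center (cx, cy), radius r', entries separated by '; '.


Affine substitution under B: radii multiply and y-centers shift.
y1: after 2 affine steps, its disk has center (-1/5, -1/20), radius 1/60
y2: after 2 affine steps, its disk has center (-1/4, 1/20), radius 1/60
y3: after 1 affine step, its disk has center (1/4, 1/4), radius 1/12

y1: center (-1/5, -1/20), radius 1/60; y2: center (-1/4, 1/20), radius 1/60; y3: center (1/4, 1/4), radius 1/12


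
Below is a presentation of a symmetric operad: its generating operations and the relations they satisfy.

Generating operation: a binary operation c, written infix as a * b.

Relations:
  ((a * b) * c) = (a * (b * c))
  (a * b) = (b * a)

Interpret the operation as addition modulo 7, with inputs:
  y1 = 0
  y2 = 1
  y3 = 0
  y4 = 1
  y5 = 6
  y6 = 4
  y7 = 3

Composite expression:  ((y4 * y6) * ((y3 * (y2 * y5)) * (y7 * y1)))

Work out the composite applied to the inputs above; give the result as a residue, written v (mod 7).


1 (mod 7)


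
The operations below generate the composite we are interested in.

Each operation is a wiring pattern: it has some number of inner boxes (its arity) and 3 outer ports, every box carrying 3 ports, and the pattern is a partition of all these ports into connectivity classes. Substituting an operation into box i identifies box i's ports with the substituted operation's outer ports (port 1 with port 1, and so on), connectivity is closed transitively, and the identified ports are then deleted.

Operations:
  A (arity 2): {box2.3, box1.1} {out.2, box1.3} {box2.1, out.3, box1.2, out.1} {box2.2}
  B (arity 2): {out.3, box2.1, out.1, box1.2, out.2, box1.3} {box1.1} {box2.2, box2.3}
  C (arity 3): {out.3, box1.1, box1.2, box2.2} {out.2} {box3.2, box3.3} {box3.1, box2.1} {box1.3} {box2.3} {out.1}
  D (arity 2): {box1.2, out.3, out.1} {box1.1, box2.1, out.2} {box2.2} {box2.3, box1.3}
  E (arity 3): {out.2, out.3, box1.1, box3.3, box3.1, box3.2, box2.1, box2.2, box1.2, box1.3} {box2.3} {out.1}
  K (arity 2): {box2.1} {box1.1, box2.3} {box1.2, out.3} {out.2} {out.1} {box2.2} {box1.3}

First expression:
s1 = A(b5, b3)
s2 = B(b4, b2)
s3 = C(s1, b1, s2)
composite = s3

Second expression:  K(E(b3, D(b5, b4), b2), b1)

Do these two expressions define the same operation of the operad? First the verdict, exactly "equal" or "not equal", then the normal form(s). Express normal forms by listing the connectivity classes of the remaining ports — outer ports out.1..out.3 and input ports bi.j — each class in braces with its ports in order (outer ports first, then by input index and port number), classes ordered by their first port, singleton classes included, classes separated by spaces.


not equal; the first gives {out.1} {out.2} {out.3, b1.2, b3.1, b5.2, b5.3} {b1.1, b2.1, b4.2, b4.3} {b1.3} {b2.2, b2.3} {b3.2} {b3.3, b5.1} {b4.1} and the second {out.1} {out.2} {out.3, b2.1, b2.2, b2.3, b3.1, b3.2, b3.3, b4.1, b5.1, b5.2} {b1.1} {b1.2} {b1.3} {b4.2} {b4.3, b5.3}

The first expression reduces to {out.1} {out.2} {out.3, b1.2, b3.1, b5.2, b5.3} {b1.1, b2.1, b4.2, b4.3} {b1.3} {b2.2, b2.3} {b3.2} {b3.3, b5.1} {b4.1}
The second expression reduces to {out.1} {out.2} {out.3, b2.1, b2.2, b2.3, b3.1, b3.2, b3.3, b4.1, b5.1, b5.2} {b1.1} {b1.2} {b1.3} {b4.2} {b4.3, b5.3}
They disagree, so not equal.


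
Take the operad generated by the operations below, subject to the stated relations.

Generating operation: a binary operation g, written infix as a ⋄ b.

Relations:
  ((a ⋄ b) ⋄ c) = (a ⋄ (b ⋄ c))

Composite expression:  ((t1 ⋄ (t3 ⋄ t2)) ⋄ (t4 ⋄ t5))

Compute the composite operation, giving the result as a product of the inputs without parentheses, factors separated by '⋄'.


Key point: g is associative — brackets drop, the t-order remains.
(t3 ⋄ t2) reduces to t3 ⋄ t2
(t1 ⋄ (t3 ⋄ t2)) reduces to t1 ⋄ t3 ⋄ t2
(t4 ⋄ t5) reduces to t4 ⋄ t5
((t1 ⋄ (t3 ⋄ t2)) ⋄ (t4 ⋄ t5)) reduces to t1 ⋄ t3 ⋄ t2 ⋄ t4 ⋄ t5

t1 ⋄ t3 ⋄ t2 ⋄ t4 ⋄ t5


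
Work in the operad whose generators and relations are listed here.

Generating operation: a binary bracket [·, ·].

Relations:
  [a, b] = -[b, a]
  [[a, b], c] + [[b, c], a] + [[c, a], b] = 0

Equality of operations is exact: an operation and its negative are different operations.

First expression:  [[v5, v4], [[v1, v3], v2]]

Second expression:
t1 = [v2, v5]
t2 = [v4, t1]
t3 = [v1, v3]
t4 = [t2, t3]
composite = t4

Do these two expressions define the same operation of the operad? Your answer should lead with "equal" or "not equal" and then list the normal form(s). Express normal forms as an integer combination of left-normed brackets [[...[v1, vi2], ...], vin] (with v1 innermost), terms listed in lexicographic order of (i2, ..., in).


not equal — first [[[[v1, v3], v2], v4], v5] - [[[[v1, v3], v2], v5], v4], second [[[[v1, v3], v2], v5], v4] - [[[[v1, v3], v4], v2], v5] + [[[[v1, v3], v4], v5], v2] - [[[[v1, v3], v5], v2], v4]

The first composite normalizes to [[[[v1, v3], v2], v4], v5] - [[[[v1, v3], v2], v5], v4]
The second composite normalizes to [[[[v1, v3], v2], v5], v4] - [[[[v1, v3], v4], v2], v5] + [[[[v1, v3], v4], v5], v2] - [[[[v1, v3], v5], v2], v4]
Distinct normal forms: not equal.


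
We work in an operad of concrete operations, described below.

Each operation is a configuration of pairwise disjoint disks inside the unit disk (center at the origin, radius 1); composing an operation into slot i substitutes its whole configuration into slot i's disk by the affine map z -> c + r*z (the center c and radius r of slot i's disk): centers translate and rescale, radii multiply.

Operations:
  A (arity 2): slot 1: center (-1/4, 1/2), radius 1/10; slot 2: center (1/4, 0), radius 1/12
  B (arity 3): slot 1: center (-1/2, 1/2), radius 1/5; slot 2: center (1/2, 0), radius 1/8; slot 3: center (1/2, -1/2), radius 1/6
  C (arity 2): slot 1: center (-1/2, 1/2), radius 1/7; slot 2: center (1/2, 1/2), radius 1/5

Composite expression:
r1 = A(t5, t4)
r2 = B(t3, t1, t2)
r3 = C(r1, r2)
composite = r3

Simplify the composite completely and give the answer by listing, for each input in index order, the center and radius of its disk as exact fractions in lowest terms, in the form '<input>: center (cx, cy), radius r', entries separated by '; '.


Affine substitution under C: radii multiply and t-centers shift.
t5: after 2 affine steps, its disk has center (-15/28, 4/7), radius 1/70
t4: after 2 affine steps, its disk has center (-13/28, 1/2), radius 1/84
t3: after 2 affine steps, its disk has center (2/5, 3/5), radius 1/25
t1: after 2 affine steps, its disk has center (3/5, 1/2), radius 1/40
t2: after 2 affine steps, its disk has center (3/5, 2/5), radius 1/30

t1: center (3/5, 1/2), radius 1/40; t2: center (3/5, 2/5), radius 1/30; t3: center (2/5, 3/5), radius 1/25; t4: center (-13/28, 1/2), radius 1/84; t5: center (-15/28, 4/7), radius 1/70


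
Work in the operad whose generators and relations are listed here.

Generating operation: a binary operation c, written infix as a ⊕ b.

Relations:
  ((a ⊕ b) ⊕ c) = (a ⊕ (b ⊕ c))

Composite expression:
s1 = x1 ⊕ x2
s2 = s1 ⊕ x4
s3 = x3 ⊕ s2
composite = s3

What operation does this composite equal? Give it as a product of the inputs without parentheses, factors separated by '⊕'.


Key point: c is associative — brackets drop, the x-order remains.
(x1 ⊕ x2) flattens to x1 ⊕ x2
((x1 ⊕ x2) ⊕ x4) flattens to x1 ⊕ x2 ⊕ x4
(x3 ⊕ ((x1 ⊕ x2) ⊕ x4)) flattens to x3 ⊕ x1 ⊕ x2 ⊕ x4

x3 ⊕ x1 ⊕ x2 ⊕ x4


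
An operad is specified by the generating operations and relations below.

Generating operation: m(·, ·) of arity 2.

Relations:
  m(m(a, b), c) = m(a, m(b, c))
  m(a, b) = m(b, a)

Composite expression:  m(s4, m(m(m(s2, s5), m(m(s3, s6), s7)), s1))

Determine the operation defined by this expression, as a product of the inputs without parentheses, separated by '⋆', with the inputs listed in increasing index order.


s1 ⋆ s2 ⋆ s3 ⋆ s4 ⋆ s5 ⋆ s6 ⋆ s7


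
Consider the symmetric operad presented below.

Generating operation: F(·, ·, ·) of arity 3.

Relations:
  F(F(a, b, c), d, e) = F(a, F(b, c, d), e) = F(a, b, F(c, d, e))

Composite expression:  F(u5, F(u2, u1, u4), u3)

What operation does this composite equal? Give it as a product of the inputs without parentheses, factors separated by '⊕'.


u5 ⊕ u2 ⊕ u1 ⊕ u4 ⊕ u3

All parenthesizations of F agree; list the u-inputs left to right.
F(u2, u1, u4) spells out as u2 ⊕ u1 ⊕ u4
F(u5, F(u2, u1, u4), u3) spells out as u5 ⊕ u2 ⊕ u1 ⊕ u4 ⊕ u3


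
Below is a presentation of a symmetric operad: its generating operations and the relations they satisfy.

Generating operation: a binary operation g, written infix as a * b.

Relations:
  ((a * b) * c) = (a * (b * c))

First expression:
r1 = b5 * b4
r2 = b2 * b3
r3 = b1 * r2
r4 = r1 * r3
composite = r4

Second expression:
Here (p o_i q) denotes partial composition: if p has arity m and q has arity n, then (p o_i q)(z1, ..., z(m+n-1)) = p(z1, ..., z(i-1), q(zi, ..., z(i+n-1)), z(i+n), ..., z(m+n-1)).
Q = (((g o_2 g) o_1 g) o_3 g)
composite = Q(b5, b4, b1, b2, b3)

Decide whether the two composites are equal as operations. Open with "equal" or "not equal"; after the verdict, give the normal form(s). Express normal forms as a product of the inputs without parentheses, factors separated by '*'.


Reducing the first expression gives b5 * b4 * b1 * b2 * b3
Reducing the second expression gives b5 * b4 * b1 * b2 * b3
The forms coincide; equal.

equal; the common form is b5 * b4 * b1 * b2 * b3


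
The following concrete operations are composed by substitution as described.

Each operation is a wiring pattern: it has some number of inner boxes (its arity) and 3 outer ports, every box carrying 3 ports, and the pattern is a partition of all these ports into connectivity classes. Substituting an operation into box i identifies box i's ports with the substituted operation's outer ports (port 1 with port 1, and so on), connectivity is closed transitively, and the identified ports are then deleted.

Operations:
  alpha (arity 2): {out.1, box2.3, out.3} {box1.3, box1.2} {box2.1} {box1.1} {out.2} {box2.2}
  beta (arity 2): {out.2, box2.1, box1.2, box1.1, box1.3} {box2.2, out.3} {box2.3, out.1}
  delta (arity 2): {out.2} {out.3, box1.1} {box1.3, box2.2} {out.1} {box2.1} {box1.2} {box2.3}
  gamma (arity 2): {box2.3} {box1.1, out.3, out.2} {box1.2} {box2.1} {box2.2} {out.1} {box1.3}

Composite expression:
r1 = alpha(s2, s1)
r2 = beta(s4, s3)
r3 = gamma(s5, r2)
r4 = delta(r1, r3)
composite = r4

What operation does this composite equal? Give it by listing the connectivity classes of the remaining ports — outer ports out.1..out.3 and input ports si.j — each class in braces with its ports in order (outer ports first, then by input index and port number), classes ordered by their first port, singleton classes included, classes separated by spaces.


{out.1} {out.2} {out.3, s1.3, s5.1} {s1.1} {s1.2} {s2.1} {s2.2, s2.3} {s3.1, s4.1, s4.2, s4.3} {s3.2} {s3.3} {s5.2} {s5.3}

Connectivity passes through glued delta-boundaries; trace each wire chain.
composing alpha on (s2, s1), with out.j its own outer ports: {out.1, out.3, s1.3} {out.2} {s1.1} {s1.2} {s2.1} {s2.2, s2.3}
composing beta on (s4, s3), with out.j its own outer ports: {out.1, s3.3} {out.2, s3.1, s4.1, s4.2, s4.3} {out.3, s3.2}
composing gamma on (s5, s4, s3), with out.j its own outer ports: {out.1} {out.2, out.3, s5.1} {s3.1, s4.1, s4.2, s4.3} {s3.2} {s3.3} {s5.2} {s5.3}
composing delta on (s2, s1, s5, s4, s3), with out.j its own outer ports: {out.1} {out.2} {out.3, s1.3, s5.1} {s1.1} {s1.2} {s2.1} {s2.2, s2.3} {s3.1, s4.1, s4.2, s4.3} {s3.2} {s3.3} {s5.2} {s5.3}


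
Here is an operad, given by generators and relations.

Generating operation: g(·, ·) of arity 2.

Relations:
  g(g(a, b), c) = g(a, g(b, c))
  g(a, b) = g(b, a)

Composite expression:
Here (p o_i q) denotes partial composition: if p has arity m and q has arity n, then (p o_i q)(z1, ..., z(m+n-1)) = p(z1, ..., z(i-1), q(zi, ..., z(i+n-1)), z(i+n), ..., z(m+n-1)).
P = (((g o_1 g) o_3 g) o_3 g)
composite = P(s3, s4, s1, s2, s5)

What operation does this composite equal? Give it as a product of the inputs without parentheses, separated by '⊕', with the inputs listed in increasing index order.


Shape and order are irrelevant to g; the s-input set decides.
g(s3, s4) collapses to s3 ⊕ s4
g(s1, s2) collapses to s1 ⊕ s2
g(g(s1, s2), s5) collapses to s1 ⊕ s2 ⊕ s5
g(g(s3, s4), g(g(s1, s2), s5)) collapses to s3 ⊕ s4 ⊕ s1 ⊕ s2 ⊕ s5
commutativity sorts the factors: s1 ⊕ s2 ⊕ s3 ⊕ s4 ⊕ s5

s1 ⊕ s2 ⊕ s3 ⊕ s4 ⊕ s5


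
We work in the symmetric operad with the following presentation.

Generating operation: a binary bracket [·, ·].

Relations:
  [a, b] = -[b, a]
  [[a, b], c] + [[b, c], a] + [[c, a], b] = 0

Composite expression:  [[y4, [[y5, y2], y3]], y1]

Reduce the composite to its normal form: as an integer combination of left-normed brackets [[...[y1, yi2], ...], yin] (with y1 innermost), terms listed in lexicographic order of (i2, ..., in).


Skip Jacobi rewriting: expand, keep y1-initial words, read off terms.
Composite bracket: [[y4, [[y5, y2], y3]], y1]
Full expansion: 16 signed words from ab - ba (2^4 = 16).
Coefficients come from the y1-initial words:
  the word y1y2y5y3y4 carries sign -1 and contributes -[[[[y1, y2], y5], y3], y4]
  the word y1y3y2y5y4 carries sign +1 and contributes +[[[[y1, y3], y2], y5], y4]
  the word y1y3y5y2y4 carries sign -1 and contributes -[[[[y1, y3], y5], y2], y4]
  the word y1y4y2y5y3 carries sign +1 and contributes +[[[[y1, y4], y2], y5], y3]
  the word y1y4y3y2y5 carries sign -1 and contributes -[[[[y1, y4], y3], y2], y5]
  the word y1y4y3y5y2 carries sign +1 and contributes +[[[[y1, y4], y3], y5], y2]
  the word y1y4y5y2y3 carries sign -1 and contributes -[[[[y1, y4], y5], y2], y3]
  the word y1y5y2y3y4 carries sign +1 and contributes +[[[[y1, y5], y2], y3], y4]

-[[[[y1, y2], y5], y3], y4] + [[[[y1, y3], y2], y5], y4] - [[[[y1, y3], y5], y2], y4] + [[[[y1, y4], y2], y5], y3] - [[[[y1, y4], y3], y2], y5] + [[[[y1, y4], y3], y5], y2] - [[[[y1, y4], y5], y2], y3] + [[[[y1, y5], y2], y3], y4]


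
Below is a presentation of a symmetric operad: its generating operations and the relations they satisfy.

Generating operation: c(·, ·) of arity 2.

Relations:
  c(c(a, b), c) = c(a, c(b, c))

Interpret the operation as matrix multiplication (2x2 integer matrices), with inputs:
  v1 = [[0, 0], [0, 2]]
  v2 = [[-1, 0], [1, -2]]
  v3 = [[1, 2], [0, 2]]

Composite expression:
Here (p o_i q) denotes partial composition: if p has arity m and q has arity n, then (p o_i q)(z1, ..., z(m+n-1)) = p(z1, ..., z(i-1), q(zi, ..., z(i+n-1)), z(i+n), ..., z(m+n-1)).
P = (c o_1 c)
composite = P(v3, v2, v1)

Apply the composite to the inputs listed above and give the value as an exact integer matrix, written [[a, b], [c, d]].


c(v3, v2) = [[1, -4], [2, -4]]
c(c(v3, v2), v1) = [[0, -8], [0, -8]]

[[0, -8], [0, -8]]


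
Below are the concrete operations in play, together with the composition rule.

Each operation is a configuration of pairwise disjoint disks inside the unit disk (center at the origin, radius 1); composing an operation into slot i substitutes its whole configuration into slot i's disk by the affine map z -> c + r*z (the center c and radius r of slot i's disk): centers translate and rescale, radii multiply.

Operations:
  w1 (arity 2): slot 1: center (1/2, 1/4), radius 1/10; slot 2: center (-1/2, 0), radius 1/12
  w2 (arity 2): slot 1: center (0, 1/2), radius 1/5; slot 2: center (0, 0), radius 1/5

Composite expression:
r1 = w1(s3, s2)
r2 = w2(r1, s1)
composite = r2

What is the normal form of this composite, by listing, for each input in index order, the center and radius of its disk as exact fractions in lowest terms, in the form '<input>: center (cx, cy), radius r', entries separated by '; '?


Follow each s-input down from w2: c' goes to c + r*c', radius to r*r'.
s3 passes through 2 substitutions, ending at center (1/10, 11/20), radius 1/50
s2 passes through 2 substitutions, ending at center (-1/10, 1/2), radius 1/60
s1 passes through 1 substitution, ending at center (0, 0), radius 1/5

s1: center (0, 0), radius 1/5; s2: center (-1/10, 1/2), radius 1/60; s3: center (1/10, 11/20), radius 1/50


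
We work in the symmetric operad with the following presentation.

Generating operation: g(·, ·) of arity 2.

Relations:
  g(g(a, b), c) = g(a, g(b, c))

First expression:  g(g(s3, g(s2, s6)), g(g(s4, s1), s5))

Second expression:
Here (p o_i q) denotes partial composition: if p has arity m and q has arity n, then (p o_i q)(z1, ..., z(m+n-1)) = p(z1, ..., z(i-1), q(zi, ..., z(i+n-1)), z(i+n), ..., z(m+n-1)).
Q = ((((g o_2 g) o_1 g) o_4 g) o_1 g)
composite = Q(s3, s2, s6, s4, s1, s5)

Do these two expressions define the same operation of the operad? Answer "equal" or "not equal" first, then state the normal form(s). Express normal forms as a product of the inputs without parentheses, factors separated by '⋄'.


equal — both sides give s3 ⋄ s2 ⋄ s6 ⋄ s4 ⋄ s1 ⋄ s5

Reducing the first expression gives s3 ⋄ s2 ⋄ s6 ⋄ s4 ⋄ s1 ⋄ s5
Reducing the second expression gives s3 ⋄ s2 ⋄ s6 ⋄ s4 ⋄ s1 ⋄ s5
One common form — equal.


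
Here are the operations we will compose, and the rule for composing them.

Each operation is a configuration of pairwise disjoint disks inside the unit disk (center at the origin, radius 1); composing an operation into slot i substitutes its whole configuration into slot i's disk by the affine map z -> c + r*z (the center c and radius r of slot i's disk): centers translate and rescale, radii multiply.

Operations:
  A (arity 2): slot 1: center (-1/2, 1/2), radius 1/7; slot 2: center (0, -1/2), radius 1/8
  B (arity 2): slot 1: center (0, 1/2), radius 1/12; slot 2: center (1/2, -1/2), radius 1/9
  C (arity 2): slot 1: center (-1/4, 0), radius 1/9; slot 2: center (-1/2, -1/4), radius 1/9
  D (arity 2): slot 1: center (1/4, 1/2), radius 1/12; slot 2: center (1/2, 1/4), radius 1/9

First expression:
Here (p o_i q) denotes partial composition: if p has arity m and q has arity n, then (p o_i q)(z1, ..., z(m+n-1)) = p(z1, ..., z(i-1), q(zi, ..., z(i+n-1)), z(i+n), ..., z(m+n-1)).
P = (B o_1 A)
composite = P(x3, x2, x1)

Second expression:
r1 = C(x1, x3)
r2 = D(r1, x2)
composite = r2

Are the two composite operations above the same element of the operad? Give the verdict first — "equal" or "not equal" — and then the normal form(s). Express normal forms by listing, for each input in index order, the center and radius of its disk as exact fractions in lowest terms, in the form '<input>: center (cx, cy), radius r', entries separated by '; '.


not equal: they reduce to x1: center (1/2, -1/2), radius 1/9; x2: center (0, 11/24), radius 1/96; x3: center (-1/24, 13/24), radius 1/84 and x1: center (11/48, 1/2), radius 1/108; x2: center (1/2, 1/4), radius 1/9; x3: center (5/24, 23/48), radius 1/108


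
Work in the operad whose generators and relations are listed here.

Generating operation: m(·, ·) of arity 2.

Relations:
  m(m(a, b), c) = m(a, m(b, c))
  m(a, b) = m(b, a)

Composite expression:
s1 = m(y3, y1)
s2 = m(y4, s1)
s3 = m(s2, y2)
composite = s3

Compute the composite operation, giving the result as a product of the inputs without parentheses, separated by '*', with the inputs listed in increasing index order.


With m associative and commutative, the y-input set is all that matters.
m(y3, y1) flattens to y3 * y1
m(y4, m(y3, y1)) flattens to y4 * y3 * y1
m(m(y4, m(y3, y1)), y2) flattens to y4 * y3 * y1 * y2
putting the inputs in ascending order: y1 * y2 * y3 * y4

y1 * y2 * y3 * y4


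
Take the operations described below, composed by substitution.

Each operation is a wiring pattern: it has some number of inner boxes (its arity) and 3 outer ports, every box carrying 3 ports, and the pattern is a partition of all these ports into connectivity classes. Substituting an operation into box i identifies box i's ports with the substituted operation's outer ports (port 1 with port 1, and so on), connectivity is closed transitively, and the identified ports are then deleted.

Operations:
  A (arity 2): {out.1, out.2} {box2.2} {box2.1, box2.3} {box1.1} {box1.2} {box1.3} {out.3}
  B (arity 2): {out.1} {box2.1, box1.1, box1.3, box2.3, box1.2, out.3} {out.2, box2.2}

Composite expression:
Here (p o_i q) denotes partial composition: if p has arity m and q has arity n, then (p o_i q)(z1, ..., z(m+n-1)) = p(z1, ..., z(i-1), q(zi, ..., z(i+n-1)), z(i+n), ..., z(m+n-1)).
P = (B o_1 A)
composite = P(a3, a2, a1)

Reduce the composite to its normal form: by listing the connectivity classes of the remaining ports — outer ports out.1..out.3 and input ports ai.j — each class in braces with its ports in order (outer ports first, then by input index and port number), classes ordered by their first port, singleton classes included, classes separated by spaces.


{out.1} {out.2, a1.2} {out.3, a1.1, a1.3} {a2.1, a2.3} {a2.2} {a3.1} {a3.2} {a3.3}


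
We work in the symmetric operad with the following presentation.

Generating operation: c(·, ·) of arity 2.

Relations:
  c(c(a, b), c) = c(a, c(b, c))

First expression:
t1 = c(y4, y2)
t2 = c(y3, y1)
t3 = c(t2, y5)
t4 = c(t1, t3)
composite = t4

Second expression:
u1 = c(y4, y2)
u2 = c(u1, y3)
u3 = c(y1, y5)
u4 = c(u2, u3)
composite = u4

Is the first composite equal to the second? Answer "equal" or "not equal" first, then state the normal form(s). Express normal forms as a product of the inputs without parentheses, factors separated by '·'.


equal — both sides give y4 · y2 · y3 · y1 · y5

Reducing the first expression gives y4 · y2 · y3 · y1 · y5
Reducing the second expression gives y4 · y2 · y3 · y1 · y5
The forms coincide; equal.


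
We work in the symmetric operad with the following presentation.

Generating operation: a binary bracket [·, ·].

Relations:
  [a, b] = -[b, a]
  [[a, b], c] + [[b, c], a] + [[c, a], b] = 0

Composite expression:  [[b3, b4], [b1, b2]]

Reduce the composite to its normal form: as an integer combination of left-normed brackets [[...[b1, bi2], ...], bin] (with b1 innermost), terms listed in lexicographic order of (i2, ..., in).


-[[[b1, b2], b3], b4] + [[[b1, b2], b4], b3]


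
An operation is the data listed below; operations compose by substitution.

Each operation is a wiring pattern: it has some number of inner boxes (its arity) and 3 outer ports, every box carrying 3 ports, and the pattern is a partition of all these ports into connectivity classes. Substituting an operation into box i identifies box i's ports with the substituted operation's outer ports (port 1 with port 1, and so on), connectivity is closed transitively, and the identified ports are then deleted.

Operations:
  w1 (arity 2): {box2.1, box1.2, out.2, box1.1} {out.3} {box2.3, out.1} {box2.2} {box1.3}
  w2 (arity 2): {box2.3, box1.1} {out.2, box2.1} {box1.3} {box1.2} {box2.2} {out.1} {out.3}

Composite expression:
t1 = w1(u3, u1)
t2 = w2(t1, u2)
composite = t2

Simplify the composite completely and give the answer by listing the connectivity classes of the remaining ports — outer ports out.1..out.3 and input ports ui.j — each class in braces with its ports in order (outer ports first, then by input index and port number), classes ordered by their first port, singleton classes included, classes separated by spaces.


{out.1} {out.2, u2.1} {out.3} {u1.1, u3.1, u3.2} {u1.2} {u1.3, u2.3} {u2.2} {u3.3}

Connectivity passes through glued w2-boundaries; trace each wire chain.
through w1, on inputs (u3, u1): {out.1, u1.3} {out.2, u1.1, u3.1, u3.2} {out.3} {u1.2} {u3.3} (out.j = stage outer ports)
through w2, on inputs (u3, u1, u2): {out.1} {out.2, u2.1} {out.3} {u1.1, u3.1, u3.2} {u1.2} {u1.3, u2.3} {u2.2} {u3.3} (out.j = stage outer ports)


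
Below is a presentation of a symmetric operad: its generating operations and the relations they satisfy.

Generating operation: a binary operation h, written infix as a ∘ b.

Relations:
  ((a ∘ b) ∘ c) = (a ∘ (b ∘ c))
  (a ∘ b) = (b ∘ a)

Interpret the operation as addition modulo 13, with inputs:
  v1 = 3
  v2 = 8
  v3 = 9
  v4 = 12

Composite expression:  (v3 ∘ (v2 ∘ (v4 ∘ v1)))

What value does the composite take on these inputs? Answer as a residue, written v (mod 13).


6 (mod 13)

(v4 ∘ v1) = 2
(v2 ∘ (v4 ∘ v1)) = 10
(v3 ∘ (v2 ∘ (v4 ∘ v1))) = 6


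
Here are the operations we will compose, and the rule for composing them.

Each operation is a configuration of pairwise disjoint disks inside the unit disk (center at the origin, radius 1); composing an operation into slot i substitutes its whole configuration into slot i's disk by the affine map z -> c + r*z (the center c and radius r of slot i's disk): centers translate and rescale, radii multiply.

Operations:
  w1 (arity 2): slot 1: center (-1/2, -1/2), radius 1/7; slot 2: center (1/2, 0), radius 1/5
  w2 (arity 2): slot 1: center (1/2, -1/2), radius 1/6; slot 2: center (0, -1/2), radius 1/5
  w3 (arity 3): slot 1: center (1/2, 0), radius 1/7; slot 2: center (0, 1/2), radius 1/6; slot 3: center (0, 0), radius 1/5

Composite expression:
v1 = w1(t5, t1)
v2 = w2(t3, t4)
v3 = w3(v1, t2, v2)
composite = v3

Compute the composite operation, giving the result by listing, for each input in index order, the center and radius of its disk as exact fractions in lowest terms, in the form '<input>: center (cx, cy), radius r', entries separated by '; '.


t1: center (4/7, 0), radius 1/35; t2: center (0, 1/2), radius 1/6; t3: center (1/10, -1/10), radius 1/30; t4: center (0, -1/10), radius 1/25; t5: center (3/7, -1/14), radius 1/49

Only the slot chain above each t matters under w3; compose those maps.
t5: after 2 affine steps, its disk has center (3/7, -1/14), radius 1/49
t1: after 2 affine steps, its disk has center (4/7, 0), radius 1/35
t2: after 1 affine step, its disk has center (0, 1/2), radius 1/6
t3: after 2 affine steps, its disk has center (1/10, -1/10), radius 1/30
t4: after 2 affine steps, its disk has center (0, -1/10), radius 1/25


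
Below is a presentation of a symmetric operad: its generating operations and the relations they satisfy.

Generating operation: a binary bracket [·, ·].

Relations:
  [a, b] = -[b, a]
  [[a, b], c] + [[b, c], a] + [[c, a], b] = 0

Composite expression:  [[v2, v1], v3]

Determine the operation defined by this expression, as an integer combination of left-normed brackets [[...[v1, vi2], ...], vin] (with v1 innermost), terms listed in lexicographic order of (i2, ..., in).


-[[v1, v2], v3]

Antisymmetry and Jacobi reduce to v1-anchored left-normed brackets.
Composite bracket: [[v2, v1], v3]
Each bracket splits as ab - ba, giving 4 signed words (2^2 = 4).
Only words starting with v1 matter:
  the word v1v2v3 carries sign -1 and contributes -[[v1, v2], v3]


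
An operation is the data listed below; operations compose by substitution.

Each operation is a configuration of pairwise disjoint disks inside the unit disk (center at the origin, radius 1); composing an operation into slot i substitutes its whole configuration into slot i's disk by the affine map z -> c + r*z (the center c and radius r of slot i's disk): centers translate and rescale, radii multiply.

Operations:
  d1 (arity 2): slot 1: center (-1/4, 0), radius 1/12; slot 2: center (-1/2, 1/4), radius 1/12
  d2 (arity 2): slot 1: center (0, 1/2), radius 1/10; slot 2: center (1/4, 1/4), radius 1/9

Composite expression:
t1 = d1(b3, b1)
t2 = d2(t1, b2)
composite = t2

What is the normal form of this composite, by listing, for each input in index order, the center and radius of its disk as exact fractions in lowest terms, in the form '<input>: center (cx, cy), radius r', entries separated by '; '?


Only the slot chain above each b matters under d2; compose those maps.
input b3: applying the 2 nested substitutions gives center (-1/40, 1/2), radius 1/120
input b1: applying the 2 nested substitutions gives center (-1/20, 21/40), radius 1/120
input b2: applying the 1 nested substitution gives center (1/4, 1/4), radius 1/9

b1: center (-1/20, 21/40), radius 1/120; b2: center (1/4, 1/4), radius 1/9; b3: center (-1/40, 1/2), radius 1/120


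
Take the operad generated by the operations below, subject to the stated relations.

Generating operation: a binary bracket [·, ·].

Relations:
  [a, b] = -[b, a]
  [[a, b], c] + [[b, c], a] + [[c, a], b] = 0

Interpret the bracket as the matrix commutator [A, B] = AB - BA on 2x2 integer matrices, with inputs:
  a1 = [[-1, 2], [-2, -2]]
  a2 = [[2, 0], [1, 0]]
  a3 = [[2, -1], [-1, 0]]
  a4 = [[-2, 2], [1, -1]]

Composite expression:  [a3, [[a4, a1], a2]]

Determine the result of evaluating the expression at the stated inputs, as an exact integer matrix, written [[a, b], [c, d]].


[[-2, 8], [-12, 2]]


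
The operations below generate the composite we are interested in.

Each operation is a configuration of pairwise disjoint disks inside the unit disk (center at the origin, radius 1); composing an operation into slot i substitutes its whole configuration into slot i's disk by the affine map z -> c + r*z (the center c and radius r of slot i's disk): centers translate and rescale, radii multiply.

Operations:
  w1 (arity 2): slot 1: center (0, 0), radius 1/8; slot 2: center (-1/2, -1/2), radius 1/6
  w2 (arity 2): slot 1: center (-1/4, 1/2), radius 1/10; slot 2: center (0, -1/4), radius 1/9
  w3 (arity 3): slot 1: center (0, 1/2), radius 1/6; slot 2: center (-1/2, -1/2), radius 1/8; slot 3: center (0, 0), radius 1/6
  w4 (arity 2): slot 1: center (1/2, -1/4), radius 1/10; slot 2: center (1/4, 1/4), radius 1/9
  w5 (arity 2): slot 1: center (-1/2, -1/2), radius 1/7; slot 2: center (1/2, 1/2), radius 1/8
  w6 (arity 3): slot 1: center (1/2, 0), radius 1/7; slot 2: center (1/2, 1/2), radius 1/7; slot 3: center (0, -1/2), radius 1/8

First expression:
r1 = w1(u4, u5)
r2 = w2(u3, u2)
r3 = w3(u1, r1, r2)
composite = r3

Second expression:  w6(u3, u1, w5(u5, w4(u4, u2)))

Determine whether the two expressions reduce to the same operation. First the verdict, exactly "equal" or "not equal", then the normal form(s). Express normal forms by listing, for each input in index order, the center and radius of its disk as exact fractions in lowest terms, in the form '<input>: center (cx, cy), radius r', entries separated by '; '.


not equal; first: u1: center (0, 1/2), radius 1/6; u2: center (0, -1/24), radius 1/54; u3: center (-1/24, 1/12), radius 1/60; u4: center (-1/2, -1/2), radius 1/64; u5: center (-9/16, -9/16), radius 1/48; second: u1: center (1/2, 1/2), radius 1/7; u2: center (17/256, -111/256), radius 1/576; u3: center (1/2, 0), radius 1/7; u4: center (9/128, -113/256), radius 1/640; u5: center (-1/16, -9/16), radius 1/56

Normal form of the first expression: u1: center (0, 1/2), radius 1/6; u2: center (0, -1/24), radius 1/54; u3: center (-1/24, 1/12), radius 1/60; u4: center (-1/2, -1/2), radius 1/64; u5: center (-9/16, -9/16), radius 1/48
Normal form of the second expression: u1: center (1/2, 1/2), radius 1/7; u2: center (17/256, -111/256), radius 1/576; u3: center (1/2, 0), radius 1/7; u4: center (9/128, -113/256), radius 1/640; u5: center (-1/16, -9/16), radius 1/56
No match — not equal.


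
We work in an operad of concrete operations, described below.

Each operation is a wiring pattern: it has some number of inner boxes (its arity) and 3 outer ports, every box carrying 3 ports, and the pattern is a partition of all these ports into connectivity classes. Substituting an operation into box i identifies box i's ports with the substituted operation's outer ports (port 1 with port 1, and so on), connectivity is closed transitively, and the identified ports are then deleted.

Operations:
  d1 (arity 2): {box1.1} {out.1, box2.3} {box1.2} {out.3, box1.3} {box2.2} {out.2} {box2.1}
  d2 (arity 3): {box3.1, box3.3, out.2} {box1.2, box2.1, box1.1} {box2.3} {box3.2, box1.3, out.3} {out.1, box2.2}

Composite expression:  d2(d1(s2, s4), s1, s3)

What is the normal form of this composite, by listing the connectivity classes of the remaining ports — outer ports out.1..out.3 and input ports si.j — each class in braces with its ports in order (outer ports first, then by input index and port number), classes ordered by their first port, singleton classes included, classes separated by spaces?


{out.1, s1.2} {out.2, s3.1, s3.3} {out.3, s2.3, s3.2} {s1.1, s4.3} {s1.3} {s2.1} {s2.2} {s4.1} {s4.2}

Treat the ports identified at d2 as solder joints: merge, then drop.
the subtree at d1 composes to {out.1, s4.3} {out.2} {out.3, s2.3} {s2.1} {s2.2} {s4.1} {s4.2} on (s2, s4); out.j = own outer ports
the subtree at d2 composes to {out.1, s1.2} {out.2, s3.1, s3.3} {out.3, s2.3, s3.2} {s1.1, s4.3} {s1.3} {s2.1} {s2.2} {s4.1} {s4.2} on (s2, s4, s1, s3); out.j = own outer ports


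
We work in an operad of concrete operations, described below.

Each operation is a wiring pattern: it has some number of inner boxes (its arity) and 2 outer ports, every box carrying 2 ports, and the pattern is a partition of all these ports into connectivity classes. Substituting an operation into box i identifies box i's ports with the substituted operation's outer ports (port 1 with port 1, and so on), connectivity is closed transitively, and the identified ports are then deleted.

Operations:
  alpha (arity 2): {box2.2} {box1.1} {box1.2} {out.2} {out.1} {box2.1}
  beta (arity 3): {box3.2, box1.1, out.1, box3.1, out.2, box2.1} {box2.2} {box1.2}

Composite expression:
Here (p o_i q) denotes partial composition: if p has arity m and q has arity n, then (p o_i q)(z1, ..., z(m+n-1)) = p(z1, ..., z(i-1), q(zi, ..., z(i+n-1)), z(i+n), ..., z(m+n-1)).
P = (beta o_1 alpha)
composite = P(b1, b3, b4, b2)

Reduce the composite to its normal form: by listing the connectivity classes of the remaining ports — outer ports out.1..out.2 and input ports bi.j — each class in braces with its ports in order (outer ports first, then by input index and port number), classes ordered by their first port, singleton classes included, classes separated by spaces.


{out.1, out.2, b2.1, b2.2, b4.1} {b1.1} {b1.2} {b3.1} {b3.2} {b4.2}

After gluing at beta, chains via deleted ports link the b-ports.
through alpha, on inputs (b1, b3): {out.1} {out.2} {b1.1} {b1.2} {b3.1} {b3.2} (out.j = stage outer ports)
through beta, on inputs (b1, b3, b4, b2): {out.1, out.2, b2.1, b2.2, b4.1} {b1.1} {b1.2} {b3.1} {b3.2} {b4.2} (out.j = stage outer ports)
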